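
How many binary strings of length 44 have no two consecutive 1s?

Classify by the final bit: ...0 gives a(n-1) strings, ...01 gives a(n-2) strings. Thus a(n) = a(n-1) + a(n-2) with a(1)=2, a(2)=3.
Iterating the recurrence: a(1)=2, a(2)=3, a(3)=5, a(4)=8, a(5)=13, a(6)=21, a(7)=34, a(8)=55, a(9)=89, a(10)=144, a(11)=233, a(12)=377, a(13)=610, a(14)=987, a(15)=1597, a(16)=2584, a(17)=4181, a(18)=6765, a(19)=10946, a(20)=17711, a(21)=28657, a(22)=46368, a(23)=75025, a(24)=121393, a(25)=196418, a(26)=317811, a(27)=514229, a(28)=832040, a(29)=1346269, a(30)=2178309, a(31)=3524578, a(32)=5702887, a(33)=9227465, a(34)=14930352, a(35)=24157817, a(36)=39088169, a(37)=63245986, a(38)=102334155, a(39)=165580141, a(40)=267914296, a(41)=433494437, a(42)=701408733, a(43)=1134903170, a(44)=1836311903.

Final answer: 1836311903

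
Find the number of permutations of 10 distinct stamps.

The number of ways to arrange 10 distinct objects is 10!.

Final answer: 10! = 3628800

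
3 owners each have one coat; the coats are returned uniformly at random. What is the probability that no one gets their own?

Use the recurrence D(n) = (n-1)(D(n-1) + D(n-2)) with D(0)=1, D(1)=0.
Building up: D(2)=1, D(3)=2.
Total arrangements: 3! = 6.
Probability = D(3)/3! = 1/3.

Final answer: D(3)/3! = 2/6 = 0.333333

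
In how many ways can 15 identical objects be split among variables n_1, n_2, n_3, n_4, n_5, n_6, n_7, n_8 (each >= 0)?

Stars and bars with 15 stars and 7 bars:
C(15+8-1, 8-1) = C(22,7).

Final answer: C(22,7) = 170544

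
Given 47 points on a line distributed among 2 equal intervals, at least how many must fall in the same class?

By pigeonhole with 47 objects and 2 categories: ceiling(47/2).

Final answer: 24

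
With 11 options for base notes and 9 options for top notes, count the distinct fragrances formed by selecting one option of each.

By the multiplication principle: 11 x 9.

Final answer: 99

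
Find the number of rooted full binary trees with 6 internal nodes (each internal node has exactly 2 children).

The structures are counted by the Catalan number C_n. Here n = 6.
C_n = C(2n,n) - C(2n,n+1), so C_{6} = C(12,6) - C(12,7) = 924 - 792.

Final answer: C_{6} = 132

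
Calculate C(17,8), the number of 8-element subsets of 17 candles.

C(17,8) = 17!/(8! x (17-8)!).

Final answer: C(17,8) = 24310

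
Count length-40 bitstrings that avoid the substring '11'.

A valid string ends in 0 (append to any length-(n-1) valid string) or in 01 (append to any length-(n-2) valid string), so a(n) = a(n-1) + a(n-2) with a(1)=2, a(2)=3.
Iterating the recurrence: a(1)=2, a(2)=3, a(3)=5, a(4)=8, a(5)=13, a(6)=21, a(7)=34, a(8)=55, a(9)=89, a(10)=144, a(11)=233, a(12)=377, a(13)=610, a(14)=987, a(15)=1597, a(16)=2584, a(17)=4181, a(18)=6765, a(19)=10946, a(20)=17711, a(21)=28657, a(22)=46368, a(23)=75025, a(24)=121393, a(25)=196418, a(26)=317811, a(27)=514229, a(28)=832040, a(29)=1346269, a(30)=2178309, a(31)=3524578, a(32)=5702887, a(33)=9227465, a(34)=14930352, a(35)=24157817, a(36)=39088169, a(37)=63245986, a(38)=102334155, a(39)=165580141, a(40)=267914296.

Final answer: 267914296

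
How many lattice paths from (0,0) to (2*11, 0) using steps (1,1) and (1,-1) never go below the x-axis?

Total monotonic paths to (11,11): C(22,11) = 705432.
Reflecting each bad path at its first crossing gives a bijection with paths to (10,12): C(22,12) = 646646.
Valid Dyck paths: 705432 - 646646.
(These counts are the Catalan numbers.)

Final answer: C_{11} = 58786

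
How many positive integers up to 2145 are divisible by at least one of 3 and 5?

Multiples of 3: 715. Multiples of 5: 429. Of both (lcm=15): 143.
By inclusion-exclusion: 715 + 429 - 143.

Final answer: 1001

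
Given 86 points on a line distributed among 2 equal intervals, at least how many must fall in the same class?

By pigeonhole with 86 objects and 2 categories: ceiling(86/2).

Final answer: 43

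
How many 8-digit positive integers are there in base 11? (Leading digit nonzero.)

Leading digit: 10 options (nonzero). Other 7 digit(s): 11 options each.
Total: 10 x 11^7.

Final answer: 194871710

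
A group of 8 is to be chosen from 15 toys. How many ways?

C(15,8) = 15!/(8! x (15-8)!).

Final answer: C(15,8) = 6435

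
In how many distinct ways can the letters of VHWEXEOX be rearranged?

Letters (E:2, H:1, O:1, V:1, W:1, X:2). Total letters: 8.
Permutations = 8!/(2! x 2!).

Final answer: 10080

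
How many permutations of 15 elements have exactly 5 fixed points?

Choose which 5 elements are fixed: C(15,5) = 3003.
Derange the remaining 10 using D(j) = (j-1)(D(j-1) + D(j-2)), D(0)=1, D(1)=0: D(2)=1, D(3)=2, D(4)=9, D(5)=44, D(6)=265, D(7)=1854, D(8)=14833, D(9)=133496, D(10)=1334961.
Total: 3003 x 1334961.

Final answer: C(15,5) D(10) = 4008887883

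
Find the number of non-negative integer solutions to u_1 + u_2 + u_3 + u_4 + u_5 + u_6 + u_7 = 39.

Stars and bars with 39 stars and 6 bars:
C(39+7-1, 7-1) = C(45,6).

Final answer: C(45,6) = 8145060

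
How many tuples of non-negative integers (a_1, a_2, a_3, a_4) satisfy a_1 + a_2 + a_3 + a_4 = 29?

Stars and bars with 29 stars and 3 bars:
C(29+4-1, 4-1) = C(32,3).

Final answer: C(32,3) = 4960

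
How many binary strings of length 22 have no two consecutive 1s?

A valid string ends in 0 (append to any length-(n-1) valid string) or in 01 (append to any length-(n-2) valid string), so a(n) = a(n-1) + a(n-2) with a(1)=2, a(2)=3.
Iterating the recurrence: a(1)=2, a(2)=3, a(3)=5, a(4)=8, a(5)=13, a(6)=21, a(7)=34, a(8)=55, a(9)=89, a(10)=144, a(11)=233, a(12)=377, a(13)=610, a(14)=987, a(15)=1597, a(16)=2584, a(17)=4181, a(18)=6765, a(19)=10946, a(20)=17711, a(21)=28657, a(22)=46368.

Final answer: 46368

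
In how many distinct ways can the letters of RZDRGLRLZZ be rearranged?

Letters (D:1, G:1, L:2, R:3, Z:3). Total letters: 10.
Permutations = 10!/(3! x 3! x 2!).

Final answer: 50400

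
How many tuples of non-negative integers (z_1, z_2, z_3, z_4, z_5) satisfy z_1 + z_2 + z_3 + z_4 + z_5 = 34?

Stars and bars with 34 stars and 4 bars:
C(34+5-1, 5-1) = C(38,4).

Final answer: C(38,4) = 73815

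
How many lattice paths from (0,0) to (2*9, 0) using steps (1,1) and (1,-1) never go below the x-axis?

Total monotonic paths to (9,9): C(18,9) = 48620.
Reflecting each bad path at its first crossing gives a bijection with paths to (8,10): C(18,10) = 43758.
Valid Dyck paths: 48620 - 43758.
(Equivalently, C_{9} = C(18,9)/10 = 48620/10.)

Final answer: C_{9} = 4862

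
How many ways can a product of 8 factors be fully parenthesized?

This is counted by the nth Catalan number C_n. Here n = 8 - 1 = 7.
C_n = (2n)!/(n!(n+1)!), so C_{7} = 14!/(7! x 8!) = C(14,7)/8 = 3432/8.

Final answer: C_{7} = 429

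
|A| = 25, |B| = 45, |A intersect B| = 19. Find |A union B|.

|A union B| = |A| + |B| - |A intersect B| = 25 + 45 - 19.

Final answer: 51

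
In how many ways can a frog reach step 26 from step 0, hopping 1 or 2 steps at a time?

Let f(n) count the ways. The last step is size 1 or 2, so f(n) = f(n-1) + f(n-2) with f(1)=1, f(2)=2.
Computing successive values: f(1)=1, f(2)=2, f(3)=3, f(4)=5, f(5)=8, f(6)=13, f(7)=21, f(8)=34, f(9)=55, f(10)=89, f(11)=144, f(12)=233, f(13)=377, f(14)=610, f(15)=987, f(16)=1597, f(17)=2584, f(18)=4181, f(19)=6765, f(20)=10946, f(21)=17711, f(22)=28657, f(23)=46368, f(24)=75025, f(25)=121393, f(26)=196418.

Final answer: 196418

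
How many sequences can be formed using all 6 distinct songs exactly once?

The number of ways to arrange 6 distinct objects is 6!.

Final answer: 6! = 720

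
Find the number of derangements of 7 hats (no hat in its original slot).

Derangements satisfy D(n) = (n-1)(D(n-1) + D(n-2)), starting from D(0)=1, D(1)=0.
D(2) = 1 x (0 + 1) = 1
D(3) = 2 x (1 + 0) = 2
D(4) = 3 x (2 + 1) = 9
D(5) = 4 x (9 + 2) = 44
D(6) = 5 x (44 + 9) = 265
D(7) = 6 x (D(6) + D(5)) = 6 x (265 + 44)

Final answer: D(7) = 1854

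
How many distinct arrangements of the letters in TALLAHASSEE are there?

Letters (A:3, E:2, H:1, L:2, S:2, T:1). Total letters: 11.
Permutations = 11!/(3! x 2! x 2! x 2!).

Final answer: 831600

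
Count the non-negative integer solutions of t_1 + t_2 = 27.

Stars and bars with 27 stars and 1 bars:
C(27+2-1, 2-1) = C(28,1).

Final answer: C(28,1) = 28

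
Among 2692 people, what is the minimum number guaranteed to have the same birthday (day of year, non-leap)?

There are 365 possible values for birthday (day of year, non-leap). With 2692 people and 365 categories, by pigeonhole: ceiling(2692/365).

Final answer: 8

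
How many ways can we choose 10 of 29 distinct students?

C(29,10) = 29!/(10! x 19!).

Final answer: \binom{29}{10} = 20030010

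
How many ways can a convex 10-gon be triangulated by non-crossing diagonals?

This is a standard Catalan-number count: the answer is C_n. Here n = 10 - 2 = 8.
C_n = C(2n,n)/(n+1), so C_{8} = C(16,8)/9 = 12870/9.

Final answer: C_{8} = 1430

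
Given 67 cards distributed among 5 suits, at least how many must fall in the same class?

By pigeonhole with 67 objects and 5 categories: ceiling(67/5).

Final answer: 14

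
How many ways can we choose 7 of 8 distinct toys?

C(8,7) = 8!/(7! x (8-7)!).

Final answer: C(8,7) = 8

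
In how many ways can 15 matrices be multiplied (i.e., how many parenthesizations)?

This is counted by the nth Catalan number C_n. Here n = 15 - 1 = 14.
C_n = C(2n,n) - C(2n,n+1), so C_{14} = C(28,14) - C(28,15) = 40116600 - 37442160.

Final answer: C_{14} = 2674440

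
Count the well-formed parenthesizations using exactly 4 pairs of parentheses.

This is counted by the nth Catalan number C_n. Here n = 4 (pairs).
C_n = C(2n,n)/(n+1), so C_{4} = C(8,4)/5 = 70/5.

Final answer: C_{4} = 14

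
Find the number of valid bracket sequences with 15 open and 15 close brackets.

This is a standard Catalan-number count: the answer is C_n. Here n = 15 (pairs).
C_n = C(2n,n) - C(2n,n+1), so C_{15} = C(30,15) - C(30,16) = 155117520 - 145422675.

Final answer: C_{15} = 9694845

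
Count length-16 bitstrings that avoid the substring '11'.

Let a(n) count valid strings. If the last bit is 0 the prefix is any valid string of length n-1; if it is 1 the string must end in 01 with a valid prefix of length n-2. So a(n) = a(n-1) + a(n-2), a(1)=2, a(2)=3.
Iterating the recurrence: a(1)=2, a(2)=3, a(3)=5, a(4)=8, a(5)=13, a(6)=21, a(7)=34, a(8)=55, a(9)=89, a(10)=144, a(11)=233, a(12)=377, a(13)=610, a(14)=987, a(15)=1597, a(16)=2584.

Final answer: 2584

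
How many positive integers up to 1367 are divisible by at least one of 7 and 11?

Multiples of 7: 195. Multiples of 11: 124. Of both (lcm=77): 17.
By inclusion-exclusion: 195 + 124 - 17.

Final answer: 302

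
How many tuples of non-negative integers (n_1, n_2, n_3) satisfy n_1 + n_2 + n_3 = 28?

Stars and bars with 28 stars and 2 bars:
C(28+3-1, 3-1) = C(30,2).

Final answer: C(30,2) = 435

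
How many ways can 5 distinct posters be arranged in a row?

The number of ways to arrange 5 distinct objects is 5!.

Final answer: 5! = 120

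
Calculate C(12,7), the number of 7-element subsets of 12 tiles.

C(12,7) = 12!/(7! x 5!).

Final answer: \binom{12}{7} = 792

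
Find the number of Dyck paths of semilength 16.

Total monotonic paths to (16,16): C(32,16) = 601080390.
A path is bad iff it touches y = x + 1; reflecting its initial segment maps bad paths bijectively onto all paths to (15,17), of which there are C(32,17) = 565722720.
Valid Dyck paths: 601080390 - 565722720.
(This is the Catalan number C_{16}.)

Final answer: C_{16} = 35357670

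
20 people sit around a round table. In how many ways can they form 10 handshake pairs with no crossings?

This is counted by the nth Catalan number C_n. Here n = 20/2 = 10.
C_n = C(2n,n)/(n+1), so C_{10} = C(20,10)/11 = 184756/11.

Final answer: C_{10} = 16796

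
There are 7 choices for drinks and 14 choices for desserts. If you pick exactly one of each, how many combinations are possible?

By the multiplication principle: 7 x 14.

Final answer: 98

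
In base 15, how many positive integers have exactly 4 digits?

These are the integers in [15^3, 15^4), so the count is 15^4 - 15^3 = 14 x 15^3.

Final answer: 47250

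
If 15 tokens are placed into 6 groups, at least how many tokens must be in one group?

By the pigeonhole principle: ceiling(15/6).

Final answer: 3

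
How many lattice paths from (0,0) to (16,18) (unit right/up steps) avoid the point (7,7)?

Total paths to (16,18): C(34,18) = 2203961430.
Paths through (7,7): C(14,7) x C(20,11) = 576438720.
Avoiding (7,7): 2203961430 - 576438720.

Final answer: 1627522710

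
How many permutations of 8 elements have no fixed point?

Use the recurrence D(n) = (n-1)(D(n-1) + D(n-2)) with D(0)=1, D(1)=0.
Building up: D(2)=1, D(3)=2, D(4)=9, D(5)=44, D(6)=265, D(7)=1854.
D(8) = 7 x (D(7) + D(6)) = 7 x (1854 + 265).

Final answer: D(8) = 14833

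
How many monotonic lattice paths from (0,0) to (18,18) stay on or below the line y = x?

Total monotonic paths to (18,18): C(36,18) = 9075135300.
By the reflection principle, paths that go above the diagonal number C(36,19) = 8597496600.
Valid Dyck paths: 9075135300 - 8597496600.
(This is the Catalan number C_{18}.)

Final answer: C_{18} = 477638700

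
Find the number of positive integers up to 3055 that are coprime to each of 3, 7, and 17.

|div by 3|=1018, |div by 7|=436, |div by 17|=179.
|div by 3&7|=145, |div by 3&17|=59, |div by 7&17|=25, |div by all|=8.
By inclusion-exclusion, divisible by at least one: 1018+436+179-145-59-25+8 = 1412.
Not divisible by any: 3055 - 1412.

Final answer: 1643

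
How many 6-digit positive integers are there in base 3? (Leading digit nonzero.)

These are the integers in [3^5, 3^6), so the count is 3^6 - 3^5 = 2 x 3^5.

Final answer: 486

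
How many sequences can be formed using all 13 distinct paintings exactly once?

The number of ways to arrange 13 distinct objects is 13!.

Final answer: 13! = 6227020800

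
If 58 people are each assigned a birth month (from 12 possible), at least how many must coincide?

There are 12 possible values for birth month. With 58 people and 12 categories, by pigeonhole: ceiling(58/12).

Final answer: 5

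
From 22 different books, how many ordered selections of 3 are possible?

P(22,3) = 22!/(22-3)! = 22!/19!.

Final answer: P(22,3) = 9240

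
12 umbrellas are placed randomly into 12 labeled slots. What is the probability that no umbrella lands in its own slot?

D(n) = (n-1)(D(n-1) + D(n-2)), D(0)=1, D(1)=0.
Building up: D(2)=1, D(3)=2, D(4)=9, D(5)=44, D(6)=265, D(7)=1854, D(8)=14833, D(9)=133496, D(10)=1334961, D(11)=14684570, D(12)=176214841.
Total arrangements: 12! = 479001600.
Probability = D(12)/12! = 16019531/43545600.

Final answer: D(12)/12! = 176214841/479001600 = 0.367879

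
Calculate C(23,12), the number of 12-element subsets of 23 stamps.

C(23,12) = 23!/(12! x 11!).

Final answer: \binom{23}{12} = 1352078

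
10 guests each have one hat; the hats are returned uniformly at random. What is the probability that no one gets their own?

Derangements satisfy D(n) = (n-1)(D(n-1) + D(n-2)), starting from D(0)=1, D(1)=0.
Building up: D(2)=1, D(3)=2, D(4)=9, D(5)=44, D(6)=265, D(7)=1854, D(8)=14833, D(9)=133496, D(10)=1334961.
Total arrangements: 10! = 3628800.
Probability = D(10)/10! = 16481/44800.

Final answer: D(10)/10! = 1334961/3628800 = 0.367879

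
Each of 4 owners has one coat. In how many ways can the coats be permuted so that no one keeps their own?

Derangements satisfy D(n) = (n-1)(D(n-1) + D(n-2)), starting from D(0)=1, D(1)=0.
D(2) = 1 x (0 + 1) = 1
D(3) = 2 x (1 + 0) = 2
D(4) = 3 x (D(3) + D(2)) = 3 x (2 + 1)

Final answer: D(4) = 9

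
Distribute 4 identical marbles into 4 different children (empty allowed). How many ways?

Stars and bars: C(n+k-1, k-1) = C(7,3).

Final answer: C(7,3) = 35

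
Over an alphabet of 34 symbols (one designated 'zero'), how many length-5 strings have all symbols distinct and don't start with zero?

The leading digit has 33 choices (anything but zero); the next has 33 (anything but the first), then 32, and so on, one fewer each time.
Total: 33 x 33 x 32 x 31 x 30.

Final answer: 32408640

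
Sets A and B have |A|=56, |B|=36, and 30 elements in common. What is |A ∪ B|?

|A union B| = |A| + |B| - |A intersect B| = 56 + 36 - 30.

Final answer: 62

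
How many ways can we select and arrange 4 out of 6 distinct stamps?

P(6,4) = 6!/(6-4)! = 6!/2!.

Final answer: P(6,4) = 360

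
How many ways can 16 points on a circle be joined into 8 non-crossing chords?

The structures are counted by the Catalan number C_n. Here n = 16/2 = 8.
C_n = C(2n,n) - C(2n,n+1), so C_{8} = C(16,8) - C(16,9) = 12870 - 11440.

Final answer: C_{8} = 1430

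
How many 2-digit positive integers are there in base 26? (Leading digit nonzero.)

These are the integers in [26^1, 26^2), so the count is 26^2 - 26^1 = 25 x 26^1.

Final answer: 650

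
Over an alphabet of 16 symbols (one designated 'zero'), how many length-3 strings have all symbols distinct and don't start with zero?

The leading digit has 15 choices (anything but zero); the next has 15 (anything but the first), then 14, and so on, one fewer each time.
Total: 15 x 15 x 14.

Final answer: 3150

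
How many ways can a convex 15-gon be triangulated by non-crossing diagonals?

The structures are counted by the Catalan number C_n. Here n = 15 - 2 = 13.
C_n = (2n)!/(n!(n+1)!), so C_{13} = 26!/(13! x 14!) = C(26,13)/14 = 10400600/14.

Final answer: C_{13} = 742900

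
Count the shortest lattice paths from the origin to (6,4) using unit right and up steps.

Each path has 6 right steps and 4 up steps in some order (10 steps total).
Choose which 4 of the 10 steps are up: C(10,4).

Final answer: C(10,4) = 210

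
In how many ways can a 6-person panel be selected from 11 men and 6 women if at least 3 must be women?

Sum over valid woman counts:
C(6,3)C(11,3) = 3300
C(6,4)C(11,2) = 825
C(6,5)C(11,1) = 66
C(6,6)C(11,0) = 1
Total: 3300 + 825 + 66 + 1.

Final answer: 4192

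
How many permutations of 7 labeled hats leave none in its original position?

Derangements satisfy D(n) = (n-1)(D(n-1) + D(n-2)), starting from D(0)=1, D(1)=0.
D(2) = 1 x (0 + 1) = 1
D(3) = 2 x (1 + 0) = 2
D(4) = 3 x (2 + 1) = 9
D(5) = 4 x (9 + 2) = 44
D(6) = 5 x (44 + 9) = 265
D(7) = 6 x (D(6) + D(5)) = 6 x (265 + 44)

Final answer: D(7) = 1854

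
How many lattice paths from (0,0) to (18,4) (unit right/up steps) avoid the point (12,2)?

Total paths to (18,4): C(22,4) = 7315.
Paths through (12,2): C(14,2) x C(8,2) = 2548.
Avoiding (12,2): 7315 - 2548.

Final answer: 4767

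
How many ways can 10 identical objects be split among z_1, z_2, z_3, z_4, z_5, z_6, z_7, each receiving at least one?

Substitute z'_i = z_i - 1 (so z'_i >= 0). Then sum z'_i = 10 - 7 = 3.
Stars and bars: C(3+7-1, 7-1) = C(9,6).

Final answer: C(9,6) = 84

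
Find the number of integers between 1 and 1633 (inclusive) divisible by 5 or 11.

Multiples of 5: 326. Multiples of 11: 148. Of both (lcm=55): 29.
By inclusion-exclusion: 326 + 148 - 29.

Final answer: 445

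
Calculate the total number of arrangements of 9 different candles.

The number of ways to arrange 9 distinct objects is 9!.

Final answer: 9! = 362880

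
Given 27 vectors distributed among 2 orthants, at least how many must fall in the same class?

By pigeonhole with 27 objects and 2 categories: ceiling(27/2).

Final answer: 14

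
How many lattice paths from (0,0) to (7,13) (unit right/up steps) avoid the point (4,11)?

Total paths to (7,13): C(20,13) = 77520.
Paths through (4,11): C(15,11) x C(5,2) = 13650.
Avoiding (4,11): 77520 - 13650.

Final answer: 63870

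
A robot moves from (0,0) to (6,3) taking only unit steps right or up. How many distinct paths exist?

Each path has 6 right steps and 3 up steps in some order (9 steps total).
Choose which 3 of the 9 steps are up: C(9,3).

Final answer: C(9,3) = 84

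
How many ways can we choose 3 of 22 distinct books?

C(22,3) = 22!/(3! x (22-3)!).

Final answer: C(22,3) = 1540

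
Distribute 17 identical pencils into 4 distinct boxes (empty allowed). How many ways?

Stars and bars: C(n+k-1, k-1) = C(20,3).

Final answer: C(20,3) = 1140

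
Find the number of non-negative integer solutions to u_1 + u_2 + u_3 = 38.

Stars and bars with 38 stars and 2 bars:
C(38+3-1, 3-1) = C(40,2).

Final answer: C(40,2) = 780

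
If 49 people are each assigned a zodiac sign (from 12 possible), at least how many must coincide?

There are 12 possible values for zodiac sign. With 49 people and 12 categories, by pigeonhole: ceiling(49/12).

Final answer: 5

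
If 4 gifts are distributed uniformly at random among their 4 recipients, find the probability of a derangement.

D(n) = (n-1)(D(n-1) + D(n-2)), D(0)=1, D(1)=0.
Building up: D(2)=1, D(3)=2, D(4)=9.
Total arrangements: 4! = 24.
Probability = D(4)/4! = 3/8.

Final answer: D(4)/4! = 9/24 = 0.375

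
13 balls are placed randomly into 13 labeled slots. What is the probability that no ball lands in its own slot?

Use the recurrence D(n) = (n-1)(D(n-1) + D(n-2)) with D(0)=1, D(1)=0.
Building up: D(2)=1, D(3)=2, D(4)=9, D(5)=44, D(6)=265, D(7)=1854, D(8)=14833, D(9)=133496, D(10)=1334961, D(11)=14684570, D(12)=176214841, D(13)=2290792932.
Total arrangements: 13! = 6227020800.
Probability = D(13)/13! = 63633137/172972800.

Final answer: D(13)/13! = 2290792932/6227020800 = 0.367879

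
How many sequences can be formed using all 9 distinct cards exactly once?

The number of ways to arrange 9 distinct objects is 9!.

Final answer: 9! = 362880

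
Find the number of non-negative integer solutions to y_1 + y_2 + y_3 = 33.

Stars and bars with 33 stars and 2 bars:
C(33+3-1, 3-1) = C(35,2).

Final answer: C(35,2) = 595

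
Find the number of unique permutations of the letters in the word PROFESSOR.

Letters (E:1, F:1, O:2, P:1, R:2, S:2). Total letters: 9.
Permutations = 9!/(2! x 2! x 2!).

Final answer: 45360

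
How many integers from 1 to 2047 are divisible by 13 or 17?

Multiples of 13: 157. Multiples of 17: 120. Of both (lcm=221): 9.
By inclusion-exclusion: 157 + 120 - 9.

Final answer: 268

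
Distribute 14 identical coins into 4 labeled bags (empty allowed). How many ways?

Stars and bars: C(n+k-1, k-1) = C(17,3).

Final answer: C(17,3) = 680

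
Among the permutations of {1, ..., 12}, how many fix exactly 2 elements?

Choose which 2 elements are fixed: C(12,2) = 66.
Derange the remaining 10 using D(j) = (j-1)(D(j-1) + D(j-2)), D(0)=1, D(1)=0: D(2)=1, D(3)=2, D(4)=9, D(5)=44, D(6)=265, D(7)=1854, D(8)=14833, D(9)=133496, D(10)=1334961.
Total: 66 x 1334961.

Final answer: C(12,2) D(10) = 88107426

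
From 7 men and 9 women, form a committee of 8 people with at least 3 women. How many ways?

Sum over valid woman counts:
C(9,3)C(7,5) = 1764
C(9,4)C(7,4) = 4410
C(9,5)C(7,3) = 4410
C(9,6)C(7,2) = 1764
C(9,7)C(7,1) = 252
C(9,8)C(7,0) = 9
Total: 1764 + 4410 + 4410 + 1764 + 252 + 9.

Final answer: 12609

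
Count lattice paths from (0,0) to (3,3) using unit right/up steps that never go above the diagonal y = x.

Total monotonic paths to (3,3): C(6,3) = 20.
Reflecting each bad path at its first crossing gives a bijection with paths to (2,4): C(6,4) = 15.
Valid Dyck paths: 20 - 15.
(These counts are the Catalan numbers.)

Final answer: C_{3} = 5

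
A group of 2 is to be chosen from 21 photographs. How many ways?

C(21,2) = 21!/(2! x (21-2)!).

Final answer: C(21,2) = 210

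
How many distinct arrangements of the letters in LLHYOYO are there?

Letters (H:1, L:2, O:2, Y:2). Total letters: 7.
Permutations = 7!/(2! x 2! x 2!).

Final answer: 630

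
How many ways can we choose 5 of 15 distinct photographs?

C(15,5) = 15!/(5! x (15-5)!).

Final answer: C(15,5) = 3003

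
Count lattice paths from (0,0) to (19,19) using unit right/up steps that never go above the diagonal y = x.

Total monotonic paths to (19,19): C(38,19) = 35345263800.
Paths that cross above y=x (reflection bijection): C(38,20) = 33578000610.
Valid Dyck paths: 35345263800 - 33578000610.
(These counts are the Catalan numbers.)

Final answer: C_{19} = 1767263190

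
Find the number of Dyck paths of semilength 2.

Total monotonic paths to (2,2): C(4,2) = 6.
Reflecting each bad path at its first crossing gives a bijection with paths to (1,3): C(4,3) = 4.
Valid Dyck paths: 6 - 4.
(Equivalently, C_{2} = C(4,2)/3 = 6/3.)

Final answer: C_{2} = 2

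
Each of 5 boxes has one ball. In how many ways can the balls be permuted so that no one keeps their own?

Use the recurrence D(n) = (n-1)(D(n-1) + D(n-2)) with D(0)=1, D(1)=0.
D(2) = 1 x (0 + 1) = 1
D(3) = 2 x (1 + 0) = 2
D(4) = 3 x (2 + 1) = 9
D(5) = 4 x (D(4) + D(3)) = 4 x (9 + 2)

Final answer: D(5) = 44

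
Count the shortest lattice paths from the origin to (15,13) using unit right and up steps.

Each path has 15 right steps and 13 up steps in some order (28 steps total).
Choose which 13 of the 28 steps are up: C(28,13).

Final answer: C(28,13) = 37442160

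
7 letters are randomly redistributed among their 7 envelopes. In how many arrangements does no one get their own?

Use the recurrence D(n) = (n-1)(D(n-1) + D(n-2)) with D(0)=1, D(1)=0.
D(2) = 1 x (0 + 1) = 1
D(3) = 2 x (1 + 0) = 2
D(4) = 3 x (2 + 1) = 9
D(5) = 4 x (9 + 2) = 44
D(6) = 5 x (44 + 9) = 265
D(7) = 6 x (D(6) + D(5)) = 6 x (265 + 44)

Final answer: D(7) = 1854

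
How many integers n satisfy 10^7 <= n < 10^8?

The leading digit cannot be 0 (9 options); the other 7 digits can be anything (10 options each).
Total: 9 x 10^7.

Final answer: 90000000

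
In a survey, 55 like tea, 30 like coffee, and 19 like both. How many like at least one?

|A union B| = |A| + |B| - |A intersect B| = 55 + 30 - 19.

Final answer: 66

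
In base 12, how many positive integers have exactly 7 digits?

In base 12, the leading digit has 11 choices (1..11); each of the remaining 6 digits has 12 choices.
Total: 11 x 12^6.

Final answer: 32845824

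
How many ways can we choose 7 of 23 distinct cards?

C(23,7) = 23!/(7! x (23-7)!).

Final answer: C(23,7) = 245157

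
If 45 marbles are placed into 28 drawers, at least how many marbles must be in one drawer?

By the pigeonhole principle: ceiling(45/28).

Final answer: 2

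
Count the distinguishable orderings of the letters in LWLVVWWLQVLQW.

Letters (L:4, Q:2, V:3, W:4). Total letters: 13.
Permutations = 13!/(4! x 4! x 3! x 2!).

Final answer: 900900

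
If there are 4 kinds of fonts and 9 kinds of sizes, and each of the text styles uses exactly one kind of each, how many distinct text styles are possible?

By the multiplication principle: 4 x 9.

Final answer: 36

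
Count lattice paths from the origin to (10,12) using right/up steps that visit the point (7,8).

Paths (0,0)->(7,8): C(15,8) = 6435.
Paths (7,8)->(10,12): C(7,4) = 35.
By multiplication principle: 6435 x 35.

Final answer: 225225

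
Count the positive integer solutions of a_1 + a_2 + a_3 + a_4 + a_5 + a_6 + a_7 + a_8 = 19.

Substitute a'_i = a_i - 1 (so a'_i >= 0). Then sum a'_i = 19 - 8 = 11.
Stars and bars: C(11+8-1, 8-1) = C(18,7).

Final answer: C(18,7) = 31824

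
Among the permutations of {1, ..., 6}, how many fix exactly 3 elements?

Choose which 3 elements are fixed: C(6,3) = 20.
Derange the remaining 3 using D(j) = (j-1)(D(j-1) + D(j-2)), D(0)=1, D(1)=0: D(2)=1, D(3)=2.
Total: 20 x 2.

Final answer: C(6,3) D(3) = 40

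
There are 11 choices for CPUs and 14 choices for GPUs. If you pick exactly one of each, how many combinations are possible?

By the multiplication principle: 11 x 14.

Final answer: 154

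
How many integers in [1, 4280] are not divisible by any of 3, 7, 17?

|div by 3|=1426, |div by 7|=611, |div by 17|=251.
|div by 3&7|=203, |div by 3&17|=83, |div by 7&17|=35, |div by all|=11.
By inclusion-exclusion, divisible by at least one: 1426+611+251-203-83-35+11 = 1978.
Not divisible by any: 4280 - 1978.

Final answer: 2302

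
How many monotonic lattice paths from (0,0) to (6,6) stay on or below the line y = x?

Total monotonic paths to (6,6): C(12,6) = 924.
A path is bad iff it touches y = x + 1; reflecting its initial segment maps bad paths bijectively onto all paths to (5,7), of which there are C(12,7) = 792.
Valid Dyck paths: 924 - 792.
(Equivalently, C_{6} = C(12,6)/7 = 924/7.)

Final answer: C_{6} = 132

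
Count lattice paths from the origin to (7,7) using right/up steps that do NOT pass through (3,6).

Total paths to (7,7): C(14,7) = 3432.
Paths through (3,6): C(9,6) x C(5,1) = 420.
Avoiding (3,6): 3432 - 420.

Final answer: 3012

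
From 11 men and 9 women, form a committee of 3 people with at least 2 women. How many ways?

Sum over valid woman counts:
C(9,2)C(11,1) = 396
C(9,3)C(11,0) = 84
Total: 396 + 84.

Final answer: 480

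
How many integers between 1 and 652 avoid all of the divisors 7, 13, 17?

|div by 7|=93, |div by 13|=50, |div by 17|=38.
|div by 7&13|=7, |div by 7&17|=5, |div by 13&17|=2, |div by all|=0.
By inclusion-exclusion, divisible by at least one: 93+50+38-7-5-2+0 = 167.
Not divisible by any: 652 - 167.

Final answer: 485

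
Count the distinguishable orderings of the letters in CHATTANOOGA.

Letters (A:3, C:1, G:1, H:1, N:1, O:2, T:2). Total letters: 11.
Permutations = 11!/(3! x 2! x 2!).

Final answer: 1663200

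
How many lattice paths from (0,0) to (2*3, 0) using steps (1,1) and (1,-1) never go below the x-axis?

Total monotonic paths to (3,3): C(6,3) = 20.
A path is bad iff it touches y = x + 1; reflecting its initial segment maps bad paths bijectively onto all paths to (2,4), of which there are C(6,4) = 15.
Valid Dyck paths: 20 - 15.
(Equivalently, C_{3} = C(6,3)/4 = 20/4.)

Final answer: C_{3} = 5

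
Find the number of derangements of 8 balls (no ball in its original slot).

Use the recurrence D(n) = (n-1)(D(n-1) + D(n-2)) with D(0)=1, D(1)=0.
D(2) = 1 x (0 + 1) = 1
D(3) = 2 x (1 + 0) = 2
D(4) = 3 x (2 + 1) = 9
D(5) = 4 x (9 + 2) = 44
D(6) = 5 x (44 + 9) = 265
D(7) = 6 x (265 + 44) = 1854
D(8) = 7 x (D(7) + D(6)) = 7 x (1854 + 265)

Final answer: D(8) = 14833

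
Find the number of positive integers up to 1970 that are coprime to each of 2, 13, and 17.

|div by 2|=985, |div by 13|=151, |div by 17|=115.
|div by 2&13|=75, |div by 2&17|=57, |div by 13&17|=8, |div by all|=4.
By inclusion-exclusion, divisible by at least one: 985+151+115-75-57-8+4 = 1115.
Not divisible by any: 1970 - 1115.

Final answer: 855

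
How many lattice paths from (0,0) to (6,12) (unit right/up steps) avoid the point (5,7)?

Total paths to (6,12): C(18,12) = 18564.
Paths through (5,7): C(12,7) x C(6,5) = 4752.
Avoiding (5,7): 18564 - 4752.

Final answer: 13812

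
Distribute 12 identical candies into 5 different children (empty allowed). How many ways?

Stars and bars: C(n+k-1, k-1) = C(16,4).

Final answer: C(16,4) = 1820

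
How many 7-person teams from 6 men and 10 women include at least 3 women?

Sum over valid woman counts:
C(10,3)C(6,4) = 1800
C(10,4)C(6,3) = 4200
C(10,5)C(6,2) = 3780
C(10,6)C(6,1) = 1260
C(10,7)C(6,0) = 120
Total: 1800 + 4200 + 3780 + 1260 + 120.

Final answer: 11160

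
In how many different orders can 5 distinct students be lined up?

The number of ways to arrange 5 distinct objects is 5!.

Final answer: 5! = 120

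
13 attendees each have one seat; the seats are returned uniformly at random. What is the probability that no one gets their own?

Derangements satisfy D(n) = (n-1)(D(n-1) + D(n-2)), starting from D(0)=1, D(1)=0.
Building up: D(2)=1, D(3)=2, D(4)=9, D(5)=44, D(6)=265, D(7)=1854, D(8)=14833, D(9)=133496, D(10)=1334961, D(11)=14684570, D(12)=176214841, D(13)=2290792932.
Total arrangements: 13! = 6227020800.
Probability = D(13)/13! = 63633137/172972800.

Final answer: D(13)/13! = 2290792932/6227020800 = 0.367879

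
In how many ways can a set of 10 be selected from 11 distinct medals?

C(11,10) = 11!/(10! x 1!).

Final answer: \binom{11}{10} = 11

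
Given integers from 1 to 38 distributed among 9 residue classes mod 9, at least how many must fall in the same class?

By pigeonhole with 38 objects and 9 categories: ceiling(38/9).

Final answer: 5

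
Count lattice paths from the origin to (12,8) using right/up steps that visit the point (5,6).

Paths (0,0)->(5,6): C(11,6) = 462.
Paths (5,6)->(12,8): C(9,2) = 36.
By multiplication principle: 462 x 36.

Final answer: 16632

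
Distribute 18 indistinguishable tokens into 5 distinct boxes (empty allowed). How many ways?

Stars and bars: C(n+k-1, k-1) = C(22,4).

Final answer: C(22,4) = 7315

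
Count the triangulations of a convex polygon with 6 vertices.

The structures are counted by the Catalan number C_n. Here n = 6 - 2 = 4.
C_n = C(2n,n) - C(2n,n+1), so C_{4} = C(8,4) - C(8,5) = 70 - 56.

Final answer: C_{4} = 14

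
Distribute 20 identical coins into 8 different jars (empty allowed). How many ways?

Stars and bars: C(n+k-1, k-1) = C(27,7).

Final answer: C(27,7) = 888030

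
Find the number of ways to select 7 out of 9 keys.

C(9,7) = 9!/(7! x (9-7)!).

Final answer: C(9,7) = 36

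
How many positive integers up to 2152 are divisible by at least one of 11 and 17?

Multiples of 11: 195. Multiples of 17: 126. Of both (lcm=187): 11.
By inclusion-exclusion: 195 + 126 - 11.

Final answer: 310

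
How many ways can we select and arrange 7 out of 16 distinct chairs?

P(16,7) = 16!/(16-7)! = 16!/9!.

Final answer: P(16,7) = 57657600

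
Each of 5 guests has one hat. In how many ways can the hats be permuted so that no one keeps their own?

Use the recurrence D(n) = (n-1)(D(n-1) + D(n-2)) with D(0)=1, D(1)=0.
D(2) = 1 x (0 + 1) = 1
D(3) = 2 x (1 + 0) = 2
D(4) = 3 x (2 + 1) = 9
D(5) = 4 x (D(4) + D(3)) = 4 x (9 + 2)

Final answer: D(5) = 44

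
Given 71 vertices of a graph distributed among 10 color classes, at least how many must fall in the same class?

By pigeonhole with 71 objects and 10 categories: ceiling(71/10).

Final answer: 8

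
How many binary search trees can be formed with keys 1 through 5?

This is a standard Catalan-number count: the answer is C_n. Here n = 5.
C_n = (2n)!/(n!(n+1)!), so C_{5} = 10!/(5! x 6!) = C(10,5)/6 = 252/6.

Final answer: C_{5} = 42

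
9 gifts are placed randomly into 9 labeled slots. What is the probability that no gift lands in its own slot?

Derangements satisfy D(n) = (n-1)(D(n-1) + D(n-2)), starting from D(0)=1, D(1)=0.
Building up: D(2)=1, D(3)=2, D(4)=9, D(5)=44, D(6)=265, D(7)=1854, D(8)=14833, D(9)=133496.
Total arrangements: 9! = 362880.
Probability = D(9)/9! = 16687/45360.

Final answer: D(9)/9! = 133496/362880 = 0.367879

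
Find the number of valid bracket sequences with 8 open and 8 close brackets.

The structures are counted by the Catalan number C_n. Here n = 8 (pairs).
C_n = (2n)!/(n!(n+1)!), so C_{8} = 16!/(8! x 9!) = C(16,8)/9 = 12870/9.

Final answer: C_{8} = 1430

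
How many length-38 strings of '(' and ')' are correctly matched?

This is counted by the nth Catalan number C_n. Here n = 19 (pairs).
C_n = C(2n,n)/(n+1), so C_{19} = C(38,19)/20 = 35345263800/20.

Final answer: C_{19} = 1767263190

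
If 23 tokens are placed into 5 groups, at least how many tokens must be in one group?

By the pigeonhole principle: ceiling(23/5).

Final answer: 5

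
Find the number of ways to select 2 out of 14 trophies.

C(14,2) = 14!/(2! x (14-2)!).

Final answer: C(14,2) = 91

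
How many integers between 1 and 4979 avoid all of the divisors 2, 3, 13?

|div by 2|=2489, |div by 3|=1659, |div by 13|=383.
|div by 2&3|=829, |div by 2&13|=191, |div by 3&13|=127, |div by all|=63.
By inclusion-exclusion, divisible by at least one: 2489+1659+383-829-191-127+63 = 3447.
Not divisible by any: 4979 - 3447.

Final answer: 1532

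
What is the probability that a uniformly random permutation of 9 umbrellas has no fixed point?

Derangements satisfy D(n) = (n-1)(D(n-1) + D(n-2)), starting from D(0)=1, D(1)=0.
Building up: D(2)=1, D(3)=2, D(4)=9, D(5)=44, D(6)=265, D(7)=1854, D(8)=14833, D(9)=133496.
Total arrangements: 9! = 362880.
Probability = D(9)/9! = 16687/45360.

Final answer: D(9)/9! = 133496/362880 = 0.367879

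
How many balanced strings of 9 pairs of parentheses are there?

The structures are counted by the Catalan number C_n. Here n = 9 (pairs).
Using C_0 = 1 and C_(k+1) = C_k x 2(2k+1)/(k+2), build up term by term: C_1=1, C_2=2, C_3=5, C_4=14, C_5=42, C_6=132, C_7=429, C_8=1430, C_9=4862.

Final answer: C_{9} = 4862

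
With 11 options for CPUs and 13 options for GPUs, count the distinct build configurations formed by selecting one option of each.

By the multiplication principle: 11 x 13.

Final answer: 143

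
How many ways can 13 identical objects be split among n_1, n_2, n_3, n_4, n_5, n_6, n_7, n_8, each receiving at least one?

Substitute n'_i = n_i - 1 (so n'_i >= 0). Then sum n'_i = 13 - 8 = 5.
Stars and bars: C(5+8-1, 8-1) = C(12,7).

Final answer: C(12,7) = 792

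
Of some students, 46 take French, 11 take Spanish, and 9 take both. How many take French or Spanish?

|A union B| = |A| + |B| - |A intersect B| = 46 + 11 - 9.

Final answer: 48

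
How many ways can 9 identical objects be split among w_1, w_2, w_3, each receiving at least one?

Substitute w'_i = w_i - 1 (so w'_i >= 0). Then sum w'_i = 9 - 3 = 6.
Stars and bars: C(6+3-1, 3-1) = C(8,2).

Final answer: C(8,2) = 28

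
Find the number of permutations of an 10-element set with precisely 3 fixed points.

Choose which 3 elements are fixed: C(10,3) = 120.
Derange the remaining 7 using D(j) = (j-1)(D(j-1) + D(j-2)), D(0)=1, D(1)=0: D(2)=1, D(3)=2, D(4)=9, D(5)=44, D(6)=265, D(7)=1854.
Total: 120 x 1854.

Final answer: C(10,3) D(7) = 222480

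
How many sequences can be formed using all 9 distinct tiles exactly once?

The number of ways to arrange 9 distinct objects is 9!.

Final answer: 9! = 362880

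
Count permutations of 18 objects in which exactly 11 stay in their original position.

Choose which 11 elements are fixed: C(18,11) = 31824.
Derange the remaining 7 using D(j) = (j-1)(D(j-1) + D(j-2)), D(0)=1, D(1)=0: D(2)=1, D(3)=2, D(4)=9, D(5)=44, D(6)=265, D(7)=1854.
Total: 31824 x 1854.

Final answer: C(18,11) D(7) = 59001696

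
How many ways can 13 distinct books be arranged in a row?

The number of ways to arrange 13 distinct objects is 13!.

Final answer: 13! = 6227020800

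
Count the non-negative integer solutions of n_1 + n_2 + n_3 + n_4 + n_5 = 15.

Stars and bars with 15 stars and 4 bars:
C(15+5-1, 5-1) = C(19,4).

Final answer: C(19,4) = 3876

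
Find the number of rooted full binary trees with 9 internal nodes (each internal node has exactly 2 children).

The structures are counted by the Catalan number C_n. Here n = 9.
C_n = C(2n,n)/(n+1), so C_{9} = C(18,9)/10 = 48620/10.

Final answer: C_{9} = 4862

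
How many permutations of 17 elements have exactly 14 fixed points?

Choose which 14 elements are fixed: C(17,14) = 680.
Derange the remaining 3 using D(j) = (j-1)(D(j-1) + D(j-2)), D(0)=1, D(1)=0: D(2)=1, D(3)=2.
Total: 680 x 2.

Final answer: C(17,14) D(3) = 1360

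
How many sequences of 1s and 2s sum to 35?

Let f(n) be the number of climbs. Removing the last move (1 or 2 steps) gives f(n) = f(n-1) + f(n-2); base cases f(1)=1, f(2)=2.
Iterating the recurrence: f(1)=1, f(2)=2, f(3)=3, f(4)=5, f(5)=8, f(6)=13, f(7)=21, f(8)=34, f(9)=55, f(10)=89, f(11)=144, f(12)=233, f(13)=377, f(14)=610, f(15)=987, f(16)=1597, f(17)=2584, f(18)=4181, f(19)=6765, f(20)=10946, f(21)=17711, f(22)=28657, f(23)=46368, f(24)=75025, f(25)=121393, f(26)=196418, f(27)=317811, f(28)=514229, f(29)=832040, f(30)=1346269, f(31)=2178309, f(32)=3524578, f(33)=5702887, f(34)=9227465, f(35)=14930352.

Final answer: 14930352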